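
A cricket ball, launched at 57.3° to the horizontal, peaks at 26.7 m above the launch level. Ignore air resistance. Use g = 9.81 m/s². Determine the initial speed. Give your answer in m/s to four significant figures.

At the peak v_y = 0, so v_y0 = √(2gH) = √(2 × 9.81 × 26.7) = 22.89 m/s.
v_y0 = v₀ sin θ ⇒ v₀ = 22.89 / sin 57.3° = 27.20 m/s.

27.20 m/s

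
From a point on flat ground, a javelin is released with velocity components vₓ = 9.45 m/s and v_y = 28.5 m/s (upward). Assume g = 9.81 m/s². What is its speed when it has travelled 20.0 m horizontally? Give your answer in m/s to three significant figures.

x = vₓ t ⇒ t = 20.0/9.450 = 2.116 s.
Vertical velocity there: v_y = v_y0 − g t = 28.50 − 9.81 × 2.116 = 7.738 m/s.
Speed: √(vₓ² + v_y²) = √(9.450² + 7.738²) = 12.21 m/s.

12.2 m/s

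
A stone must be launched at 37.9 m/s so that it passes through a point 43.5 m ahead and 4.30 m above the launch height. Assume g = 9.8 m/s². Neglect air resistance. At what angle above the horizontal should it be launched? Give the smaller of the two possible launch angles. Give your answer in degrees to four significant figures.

14.42°

Trajectory: y = x tanθ − g x² (1 + tan²θ)/(2v₀²). With x = 43.5, y = 4.30, v₀ = 37.9, g = 9.80:
6.455 tan²θ − 43.5 tanθ + (10.75) = 0.
tanθ = [43.5 ± √(43.5² − 4 × 6.455 × (10.75))] / (2 × 6.455) = (43.5 ± 40.18) / 12.91, giving tanθ = 0.2570 or 6.482.
θ = 14.42° or 81.23°; the smaller is 14.42°.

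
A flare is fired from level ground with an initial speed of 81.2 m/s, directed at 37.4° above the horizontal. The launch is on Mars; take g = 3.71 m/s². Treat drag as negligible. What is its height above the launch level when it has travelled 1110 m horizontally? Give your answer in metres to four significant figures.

299.4 m

Resolve: vₓ = 81.20 cos 37.4° = 64.51 m/s and v_y0 = 81.20 sin 37.4° = 49.32 m/s.
At x = 1110 m, t = x/vₓ = 1110/64.51 = 17.21 s.
Height: y = v_y0 t − ½ g t² = 49.32 × 17.21 − 1.855 × 17.21² = 848.7 − 549.3 = 299.4 m.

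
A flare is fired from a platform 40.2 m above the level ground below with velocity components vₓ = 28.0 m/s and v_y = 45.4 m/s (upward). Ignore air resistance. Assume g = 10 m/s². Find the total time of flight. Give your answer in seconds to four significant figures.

With up positive and y = 0 at the ground: y(t) = 40.2 + (45.40) t − 5.000 t². Setting y = 0 and taking the positive root: t = [45.40 + √(45.40² + 2·10.0·40.2)] / 10.0 = (45.40 + 53.53) / 10.0 = 9.893 s.

9.893 s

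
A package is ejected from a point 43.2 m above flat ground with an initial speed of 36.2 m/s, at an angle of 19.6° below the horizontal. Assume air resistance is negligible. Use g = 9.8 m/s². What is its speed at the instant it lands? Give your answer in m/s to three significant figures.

46.4 m/s

Horizontal component vₓ = 36.20 cos 19.6° = 34.10 m/s; vertical v_y0 = −12.14 m/s (downward).
With up positive and y = 0 at the ground: y(t) = 43.2 + (−12.14) t − 4.900 t². Setting y = 0 and taking the positive root: t = [−12.14 + √(12.14² + 2·9.80·43.2)] / 9.80 = (−12.14 + 31.53) / 9.80 = 1.978 s.
Vertical velocity at impact: v_y = v_y0 − g t = −12.14 − 9.80 × 1.978 = −31.53 m/s.
Speed: |v| = √(vₓ² + v_y²) = √(34.10² + 31.53²) = 46.45 m/s.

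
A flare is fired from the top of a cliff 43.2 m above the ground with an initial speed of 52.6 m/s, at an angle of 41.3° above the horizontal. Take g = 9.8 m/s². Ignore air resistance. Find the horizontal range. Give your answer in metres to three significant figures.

323 m

Resolve: vₓ = 52.60 cos 41.3° = 39.52 m/s and v_y0 = 52.60 sin 41.3° = 34.72 m/s.
Vertical motion (up positive, ground at y = 0): 4.900 t² − (34.72) t − 43.2 = 0, so t = (34.72 + √(34.72² + 2·9.80·43.2)) / 9.80 = (34.72 + 45.30) / 9.80 = 8.165 s.
Horizontal distance: R = vₓ t = 39.52 × 8.165 = 322.6 m.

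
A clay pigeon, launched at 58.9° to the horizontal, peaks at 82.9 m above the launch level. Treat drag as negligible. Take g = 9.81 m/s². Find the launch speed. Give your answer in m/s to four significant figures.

At the peak v_y = 0, so v_y0 = √(2gH) = √(2 × 9.81 × 82.9) = 40.33 m/s.
v_y0 = v₀ sin θ ⇒ v₀ = 40.33 / sin 58.9° = 47.10 m/s.

47.10 m/s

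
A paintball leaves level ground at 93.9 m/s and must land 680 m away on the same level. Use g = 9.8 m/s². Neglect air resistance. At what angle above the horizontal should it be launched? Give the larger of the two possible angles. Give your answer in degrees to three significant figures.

65.5°

From R = (v₀²/g) sin 2θ: sin 2θ = 9.80 × 680 / 8817.2 = 0.7558.
2θ = 49.09° or 180° − 49.09° = 130.9°, so θ = 24.55° or 65.45°.
The larger angle is 65.45°.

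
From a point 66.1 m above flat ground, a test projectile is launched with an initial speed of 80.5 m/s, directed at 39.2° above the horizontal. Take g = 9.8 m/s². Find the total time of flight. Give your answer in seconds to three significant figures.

Resolve: vₓ = 80.50 cos 39.2° = 62.38 m/s and v_y0 = 80.50 sin 39.2° = 50.88 m/s.
The projectile lands when y = 66.1 + (50.88) t − ½·9.80·t² = 0. Positive root: t = (50.88 + √(50.88² + 2·9.80·66.1)) / 9.80 = (50.88 + 62.32) / 9.80 = 11.55 s.

11.6 s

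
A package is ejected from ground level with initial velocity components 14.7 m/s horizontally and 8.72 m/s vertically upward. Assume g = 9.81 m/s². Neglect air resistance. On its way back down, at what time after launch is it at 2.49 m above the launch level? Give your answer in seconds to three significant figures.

Require v_y0 t − ½ g t² = 2.49, i.e. 4.905 t² − 8.720 t + 2.49 = 0.
Quadratic formula: t = (8.720 ± √27.185) / 9.81 = (8.720 ± 5.214) / 9.81 → t = 0.3574 s or 1.420 s.
The descending-branch root is 1.420 s.

1.42 s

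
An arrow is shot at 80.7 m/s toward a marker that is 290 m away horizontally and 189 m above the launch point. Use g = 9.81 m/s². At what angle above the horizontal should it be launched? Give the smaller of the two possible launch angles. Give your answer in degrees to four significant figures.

Trajectory: y = x tanθ − g x² (1 + tan²θ)/(2v₀²). With x = 290, y = 189, v₀ = 80.7, g = 9.81:
63.34 tan²θ − 290 tanθ + (252.3) = 0.
tanθ = [290 ± √(290² − 4 × 63.34 × (252.3))] / (2 × 63.34) = (290 ± 142.0) / 126.7, giving tanθ = 1.168 or 3.410.
θ = 49.44° or 73.66°; the smaller is 49.44°.

49.44°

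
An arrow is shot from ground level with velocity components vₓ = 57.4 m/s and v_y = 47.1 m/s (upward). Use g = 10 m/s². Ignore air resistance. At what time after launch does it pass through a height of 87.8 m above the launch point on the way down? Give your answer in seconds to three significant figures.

6.86 s

Height y(t) = 47.10 t − 5.000 t² = 87.8 gives 5.000 t² − 47.10 t + 87.8 = 0.
t = [47.10 ± √(47.10² − 2·10.0·87.8)] / 10.0 = (47.10 ± 21.50) / 10.0, so t = 2.560 s or t = 6.860 s.
The descending-branch root is 6.860 s.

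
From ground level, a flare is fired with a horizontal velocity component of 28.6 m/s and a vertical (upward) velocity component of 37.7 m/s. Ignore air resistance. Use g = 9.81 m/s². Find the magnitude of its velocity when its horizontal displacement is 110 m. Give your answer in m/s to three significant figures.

28.6 m/s

At x = 110 m, t = x/vₓ = 110/28.60 = 3.846 s.
Vertical velocity there: v_y = v_y0 − g t = 37.70 − 9.81 × 3.846 = −0.03077 m/s.
Speed: √(vₓ² + v_y²) = √(28.60² + 0.03077²) = 28.60 m/s.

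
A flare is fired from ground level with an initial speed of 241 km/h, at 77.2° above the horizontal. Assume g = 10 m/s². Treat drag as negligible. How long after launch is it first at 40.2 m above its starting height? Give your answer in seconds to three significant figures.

0.648 s

Convert: 241 km/h = 241/3.6 = 66.94 m/s.
Components: vₓ = 66.94 cos 77.2° = 14.83 m/s, v_y0 = 66.94 sin 77.2° = 65.28 m/s.
Require v_y0 t − ½ g t² = 40.2, i.e. 5.000 t² − 65.28 t + 40.2 = 0.
Quadratic formula: t = (65.28 ± √3457.6) / 10.0 = (65.28 ± 58.80) / 10.0 → t = 0.6480 s or 12.41 s.
The first (ascending) time is 0.6480 s.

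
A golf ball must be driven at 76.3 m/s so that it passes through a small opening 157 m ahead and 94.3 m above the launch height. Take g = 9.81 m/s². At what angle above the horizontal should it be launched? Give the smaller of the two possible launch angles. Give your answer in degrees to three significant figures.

39.4°

Trajectory: y = x tanθ − g x² (1 + tan²θ)/(2v₀²). With x = 157, y = 94.3, v₀ = 76.3, g = 9.81:
20.77 tan²θ − 157 tanθ + (115.1) = 0.
tanθ = [157 ± √(157² − 4 × 20.77 × (115.1))] / (2 × 20.77) = (157 ± 122.8) / 41.54, giving tanθ = 0.8224 or 6.737.
θ = 39.43° or 81.56°; the smaller is 39.43°.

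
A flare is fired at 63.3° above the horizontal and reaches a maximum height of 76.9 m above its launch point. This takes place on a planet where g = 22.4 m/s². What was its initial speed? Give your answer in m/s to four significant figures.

65.70 m/s

At the peak v_y = 0, so v_y0 = √(2gH) = √(2 × 22.4 × 76.9) = 58.70 m/s.
v_y0 = v₀ sin θ ⇒ v₀ = 58.70 / sin 63.3° = 65.70 m/s.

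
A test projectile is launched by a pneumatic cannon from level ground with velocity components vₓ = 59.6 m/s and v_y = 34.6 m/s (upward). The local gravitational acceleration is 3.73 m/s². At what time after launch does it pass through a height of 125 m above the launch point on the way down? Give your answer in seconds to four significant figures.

13.64 s

Height y(t) = 34.60 t − 1.865 t² = 125 gives 1.865 t² − 34.60 t + 125 = 0.
t = [34.60 ± √(34.60² − 2·3.73·125)] / 3.73 = (34.60 ± 16.27) / 3.73, so t = 4.915 s or t = 13.64 s.
The descending-branch root is 13.64 s.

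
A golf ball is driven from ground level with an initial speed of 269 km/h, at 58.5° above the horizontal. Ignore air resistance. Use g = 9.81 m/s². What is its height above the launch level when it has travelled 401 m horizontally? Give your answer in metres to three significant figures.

Convert: 269 km/h = 269/3.6 = 74.72 m/s.
vₓ = 74.72 cos 58.5° = 39.04 m/s; v_y0 = 74.72 sin 58.5° = 63.71 m/s.
Time to reach x = 401 m: t = x/vₓ = 401/39.04 = 10.27 s.
Height: y = v_y0 t − ½ g t² = 63.71 × 10.27 − 4.905 × 10.27² = 654.4 − 517.4 = 136.9 m.

137 m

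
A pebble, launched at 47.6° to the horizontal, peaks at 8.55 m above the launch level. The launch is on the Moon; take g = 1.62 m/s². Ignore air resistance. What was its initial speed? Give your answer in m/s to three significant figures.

7.13 m/s

At the peak v_y = 0, so v_y0 = √(2gH) = √(2 × 1.62 × 8.55) = 5.263 m/s.
v_y0 = v₀ sin θ ⇒ v₀ = 5.263 / sin 47.6° = 7.127 m/s.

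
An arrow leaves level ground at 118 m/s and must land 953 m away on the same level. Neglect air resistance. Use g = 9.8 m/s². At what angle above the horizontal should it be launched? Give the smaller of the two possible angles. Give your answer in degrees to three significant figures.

21.1°

R = v₀² sin 2θ / g gives sin 2θ = gR/v₀² = 9.80·953/118² = 0.6707.
2θ = 42.12° or 180° − 42.12° = 137.9°, so θ = 21.06° or 68.94°.
The smaller angle is 21.06°.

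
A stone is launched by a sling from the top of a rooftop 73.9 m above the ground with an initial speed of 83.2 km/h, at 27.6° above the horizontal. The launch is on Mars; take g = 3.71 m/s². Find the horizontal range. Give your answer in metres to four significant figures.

201.3 m

Convert: 83.2 km/h = 83.2/3.6 = 23.11 m/s.
Resolve: vₓ = 23.11 cos 27.6° = 20.48 m/s and v_y0 = 23.11 sin 27.6° = 10.71 m/s.
The projectile lands when y = 73.9 + (10.71) t − ½·3.71·t² = 0. Positive root: t = (10.71 + √(10.71² + 2·3.71·73.9)) / 3.71 = (10.71 + 25.75) / 3.71 = 9.826 s.
Horizontal distance: R = vₓ t = 20.48 × 9.826 = 201.3 m.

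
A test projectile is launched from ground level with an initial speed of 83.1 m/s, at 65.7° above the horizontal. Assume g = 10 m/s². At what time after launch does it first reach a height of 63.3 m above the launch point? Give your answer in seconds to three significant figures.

0.888 s

vₓ = 83.10 cos 65.7° = 34.20 m/s; v_y0 = 83.10 sin 65.7° = 75.74 m/s.
Require v_y0 t − ½ g t² = 63.3, i.e. 5.000 t² − 75.74 t + 63.3 = 0.
Quadratic formula: t = (75.74 ± √4470.2) / 10.0 = (75.74 ± 66.86) / 10.0 → t = 0.8878 s or 14.26 s.
The first (ascending) time is 0.8878 s.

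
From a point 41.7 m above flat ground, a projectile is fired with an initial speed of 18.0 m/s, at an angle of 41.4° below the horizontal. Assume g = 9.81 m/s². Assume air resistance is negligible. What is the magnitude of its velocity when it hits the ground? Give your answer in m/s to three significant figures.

33.8 m/s

vₓ = 18.00 cos 41.4° = 13.50 m/s; v_y0 = −11.90 m/s (downward).
The projectile lands when y = 41.7 + (−11.90) t − ½·9.81·t² = 0. Positive root: t = (−11.90 + √(11.90² + 2·9.81·41.7)) / 9.81 = (−11.90 + 30.98) / 9.81 = 1.945 s.
Vertical velocity at impact: v_y = v_y0 − g t = −11.90 − 9.81 × 1.945 = −30.98 m/s.
Speed: |v| = √(vₓ² + v_y²) = √(13.50² + 30.98²) = 33.80 m/s.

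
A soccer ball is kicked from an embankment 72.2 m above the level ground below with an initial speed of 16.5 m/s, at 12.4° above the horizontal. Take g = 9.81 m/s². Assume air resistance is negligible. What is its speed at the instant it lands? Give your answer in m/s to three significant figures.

Horizontal component vₓ = 16.50 cos 12.4° = 16.12 m/s; vertical v_y0 = 16.50 sin 12.4° = 3.543 m/s.
With up positive and y = 0 at the ground: y(t) = 72.2 + (3.543) t − 4.905 t². Setting y = 0 and taking the positive root: t = [3.543 + √(3.543² + 2·9.81·72.2)] / 9.81 = (3.543 + 37.80) / 9.81 = 4.215 s.
Vertical velocity at impact: v_y = v_y0 − g t = 3.543 − 9.81 × 4.215 = −37.80 m/s.
Speed: |v| = √(vₓ² + v_y²) = √(16.12² + 37.80²) = 41.10 m/s.

41.1 m/s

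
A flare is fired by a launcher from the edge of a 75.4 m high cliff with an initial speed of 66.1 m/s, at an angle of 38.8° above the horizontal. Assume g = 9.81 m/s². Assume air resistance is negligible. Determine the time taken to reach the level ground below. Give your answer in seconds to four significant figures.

Components: vₓ = 66.10 cos 38.8° = 51.51 m/s, v_y0 = 66.10 sin 38.8° = 41.42 m/s.
With up positive and y = 0 at the ground: y(t) = 75.4 + (41.42) t − 4.905 t². Setting y = 0 and taking the positive root: t = [41.42 + √(41.42² + 2·9.81·75.4)] / 9.81 = (41.42 + 56.52) / 9.81 = 9.984 s.

9.984 s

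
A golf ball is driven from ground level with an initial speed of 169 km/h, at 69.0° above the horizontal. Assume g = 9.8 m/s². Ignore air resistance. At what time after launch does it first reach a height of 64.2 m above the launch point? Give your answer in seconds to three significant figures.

Convert: 169 km/h = 169/3.6 = 46.94 m/s.
Horizontal component vₓ = 46.94 cos 69.0° = 16.82 m/s; vertical v_y0 = 46.94 sin 69.0° = 43.83 m/s.
Require v_y0 t − ½ g t² = 64.2, i.e. 4.900 t² − 43.83 t + 64.2 = 0.
t = [43.83 ± √(43.83² − 2·9.80·64.2)] / 9.80 = (43.83 ± 25.74) / 9.80, so t = 1.846 s or t = 7.098 s.
The first (ascending) time is 1.846 s.

1.85 s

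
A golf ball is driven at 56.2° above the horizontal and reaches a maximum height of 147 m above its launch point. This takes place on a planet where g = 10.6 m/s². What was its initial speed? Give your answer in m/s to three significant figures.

67.2 m/s

At the peak v_y = 0, so v_y0 = √(2gH) = √(2 × 10.6 × 147) = 55.82 m/s.
v_y0 = v₀ sin θ ⇒ v₀ = 55.82 / sin 56.2° = 67.18 m/s.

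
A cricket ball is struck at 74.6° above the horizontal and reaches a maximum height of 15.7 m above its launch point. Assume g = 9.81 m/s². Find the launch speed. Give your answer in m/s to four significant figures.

At the peak v_y = 0, so v_y0 = √(2gH) = √(2 × 9.81 × 15.7) = 17.55 m/s.
v_y0 = v₀ sin θ ⇒ v₀ = 17.55 / sin 74.6° = 18.20 m/s.

18.20 m/s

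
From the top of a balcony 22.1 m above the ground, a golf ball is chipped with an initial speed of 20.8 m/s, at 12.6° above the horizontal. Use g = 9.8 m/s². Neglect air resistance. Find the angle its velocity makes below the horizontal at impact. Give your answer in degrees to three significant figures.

Horizontal component vₓ = 20.80 cos 12.6° = 20.30 m/s; vertical v_y0 = 20.80 sin 12.6° = 4.537 m/s.
With up positive and y = 0 at the ground: y(t) = 22.1 + (4.537) t − 4.900 t². Setting y = 0 and taking the positive root: t = [4.537 + √(4.537² + 2·9.80·22.1)] / 9.80 = (4.537 + 21.30) / 9.80 = 2.637 s.
At impact: v_y = v_y0 − g t = −21.30 m/s; vₓ = 20.30 m/s.
Angle below horizontal: arctan(|v_y|/vₓ) = arctan(21.30/20.30) = 46.38°.

46.4°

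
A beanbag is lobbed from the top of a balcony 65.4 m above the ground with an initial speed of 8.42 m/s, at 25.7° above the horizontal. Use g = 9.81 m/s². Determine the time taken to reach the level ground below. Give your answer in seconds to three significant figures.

Resolve: vₓ = 8.420 cos 25.7° = 7.587 m/s and v_y0 = 8.420 sin 25.7° = 3.651 m/s.
With up positive and y = 0 at the ground: y(t) = 65.4 + (3.651) t − 4.905 t². Setting y = 0 and taking the positive root: t = [3.651 + √(3.651² + 2·9.81·65.4)] / 9.81 = (3.651 + 36.01) / 9.81 = 4.043 s.

4.04 s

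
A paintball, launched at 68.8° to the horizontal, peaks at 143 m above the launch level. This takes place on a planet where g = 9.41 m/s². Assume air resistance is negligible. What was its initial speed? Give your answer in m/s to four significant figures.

At the peak v_y = 0, so v_y0 = √(2gH) = √(2 × 9.41 × 143) = 51.88 m/s.
v_y0 = v₀ sin θ ⇒ v₀ = 51.88 / sin 68.8° = 55.64 m/s.

55.64 m/s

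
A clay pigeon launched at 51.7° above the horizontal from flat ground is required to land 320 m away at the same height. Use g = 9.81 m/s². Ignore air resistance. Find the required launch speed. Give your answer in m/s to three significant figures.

On level ground R = v₀² sin 2θ / g ⇒ v₀ = √(gR / sin 2θ).
v₀ = √(9.81 × 320 / sin 103.4°) = √(3139 / 0.9728) = √3227.1 = 56.81 m/s.

56.8 m/s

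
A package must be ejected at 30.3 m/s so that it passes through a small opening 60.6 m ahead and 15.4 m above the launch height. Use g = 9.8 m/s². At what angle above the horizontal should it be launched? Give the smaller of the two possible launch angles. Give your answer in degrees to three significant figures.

Trajectory: y = x tanθ − g x² (1 + tan²θ)/(2v₀²). With x = 60.6, y = 15.4, v₀ = 30.3, g = 9.80:
19.60 tan²θ − 60.6 tanθ + (35.00) = 0.
tanθ = [60.6 ± √(60.6² − 4 × 19.60 × (35.00))] / (2 × 19.60) = (60.6 ± 30.47) / 39.20, giving tanθ = 0.7686 or 2.323.
θ = 37.55° or 66.71°; the smaller is 37.55°.

37.5°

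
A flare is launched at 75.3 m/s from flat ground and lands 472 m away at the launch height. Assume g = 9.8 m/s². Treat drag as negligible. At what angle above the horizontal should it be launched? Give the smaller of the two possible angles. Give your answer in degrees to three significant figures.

27.3°

From R = (v₀²/g) sin 2θ: sin 2θ = 9.80 × 472 / 5670.1 = 0.8158.
2θ = 54.67° or 180° − 54.67° = 125.3°, so θ = 27.33° or 62.67°.
The smaller angle is 27.33°.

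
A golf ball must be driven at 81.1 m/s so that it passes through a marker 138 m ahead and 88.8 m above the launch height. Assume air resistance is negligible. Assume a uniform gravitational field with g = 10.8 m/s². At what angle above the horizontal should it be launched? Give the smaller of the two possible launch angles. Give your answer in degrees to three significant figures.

39.9°

Trajectory: y = x tanθ − g x² (1 + tan²θ)/(2v₀²). With x = 138, y = 88.8, v₀ = 81.1, g = 10.8:
15.64 tan²θ − 138 tanθ + (104.4) = 0.
tanθ = [138 ± √(138² − 4 × 15.64 × (104.4))] / (2 × 15.64) = (138 ± 111.9) / 31.27, giving tanθ = 0.8360 or 7.990.
θ = 39.89° or 82.87°; the smaller is 39.89°.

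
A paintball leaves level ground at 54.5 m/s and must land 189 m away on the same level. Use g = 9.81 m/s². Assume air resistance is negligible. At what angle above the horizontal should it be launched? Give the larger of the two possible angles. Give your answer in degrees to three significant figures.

From R = (v₀²/g) sin 2θ: sin 2θ = 9.81 × 189 / 2970.2 = 0.6242.
2θ = 38.62° or 180° − 38.62° = 141.4°, so θ = 19.31° or 70.69°.
The larger angle is 70.69°.

70.7°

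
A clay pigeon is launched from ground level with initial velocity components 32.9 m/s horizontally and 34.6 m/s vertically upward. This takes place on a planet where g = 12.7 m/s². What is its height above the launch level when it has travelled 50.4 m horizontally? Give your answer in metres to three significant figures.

38.1 m

At x = 50.4 m, t = x/vₓ = 50.4/32.90 = 1.532 s.
Height: y = v_y0 t − ½ g t² = 34.60 × 1.532 − 6.350 × 1.532² = 53.00 − 14.90 = 38.10 m.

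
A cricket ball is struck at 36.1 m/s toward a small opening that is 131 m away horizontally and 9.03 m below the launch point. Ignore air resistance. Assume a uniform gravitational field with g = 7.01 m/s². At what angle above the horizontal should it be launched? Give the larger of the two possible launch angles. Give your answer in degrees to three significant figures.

68.3°

Trajectory: y = x tanθ − g x² (1 + tan²θ)/(2v₀²). With x = 131, y = −9.03, v₀ = 36.1, g = 7.01:
46.15 tan²θ − 131 tanθ + (37.12) = 0.
tanθ = [131 ± √(131² − 4 × 46.15 × (37.12))] / (2 × 46.15) = (131 ± 101.5) / 92.31, giving tanθ = 0.3193 or 2.519.
θ = 17.71° or 68.35°; the larger is 68.35°.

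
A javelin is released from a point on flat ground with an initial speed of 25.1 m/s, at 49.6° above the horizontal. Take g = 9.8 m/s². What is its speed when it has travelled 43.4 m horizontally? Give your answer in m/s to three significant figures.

Resolve: vₓ = 25.10 cos 49.6° = 16.27 m/s and v_y0 = 25.10 sin 49.6° = 19.11 m/s.
Time to reach x = 43.4 m: t = x/vₓ = 43.4/16.27 = 2.668 s.
Vertical velocity there: v_y = v_y0 − g t = 19.11 − 9.80 × 2.668 = −7.030 m/s.
Speed: √(vₓ² + v_y²) = √(16.27² + 7.030²) = 17.72 m/s.

17.7 m/s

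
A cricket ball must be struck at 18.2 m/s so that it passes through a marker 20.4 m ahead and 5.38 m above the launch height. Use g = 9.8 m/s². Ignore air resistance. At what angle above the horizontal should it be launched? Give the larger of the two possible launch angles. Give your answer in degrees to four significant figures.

Trajectory: y = x tanθ − g x² (1 + tan²θ)/(2v₀²). With x = 20.4, y = 5.38, v₀ = 18.2, g = 9.80:
6.156 tan²θ − 20.4 tanθ + (11.54) = 0.
tanθ = [20.4 ± √(20.4² − 4 × 6.156 × (11.54))] / (2 × 6.156) = (20.4 ± 11.49) / 12.31, giving tanθ = 0.7234 or 2.590.
θ = 35.88° or 68.89°; the larger is 68.89°.

68.89°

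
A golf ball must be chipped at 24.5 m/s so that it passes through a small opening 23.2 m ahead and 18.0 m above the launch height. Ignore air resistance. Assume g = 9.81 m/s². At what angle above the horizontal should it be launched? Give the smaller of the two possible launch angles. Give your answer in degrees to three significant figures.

51.8°

Trajectory: y = x tanθ − g x² (1 + tan²θ)/(2v₀²). With x = 23.2, y = 18.0, v₀ = 24.5, g = 9.81:
4.398 tan²θ − 23.2 tanθ + (22.40) = 0.
tanθ = [23.2 ± √(23.2² − 4 × 4.398 × (22.40))] / (2 × 4.398) = (23.2 ± 12.01) / 8.797, giving tanθ = 1.272 or 4.002.
θ = 51.83° or 75.97°; the smaller is 51.83°.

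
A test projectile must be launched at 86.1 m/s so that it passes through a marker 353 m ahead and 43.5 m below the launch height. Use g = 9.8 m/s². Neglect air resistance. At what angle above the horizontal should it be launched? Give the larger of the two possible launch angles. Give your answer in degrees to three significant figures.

Trajectory: y = x tanθ − g x² (1 + tan²θ)/(2v₀²). With x = 353, y = −43.5, v₀ = 86.1, g = 9.80:
82.36 tan²θ − 353 tanθ + (38.86) = 0.
tanθ = [353 ± √(353² − 4 × 82.36 × (38.86))] / (2 × 82.36) = (353 ± 334.4) / 164.7, giving tanθ = 0.1131 or 4.173.
θ = 6.452° or 76.52°; the larger is 76.52°.

76.5°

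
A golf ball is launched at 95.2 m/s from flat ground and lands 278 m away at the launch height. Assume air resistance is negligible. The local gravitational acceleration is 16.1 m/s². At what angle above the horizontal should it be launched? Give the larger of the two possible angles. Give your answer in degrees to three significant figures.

Level-ground range R = v₀² sin(2θ)/g ⇒ sin(2θ) = gR/v₀² = 16.1 × 278 / 95.2² = 0.4939.
2θ = 29.59° or 180° − 29.59° = 150.4°, so θ = 14.80° or 75.20°.
The larger angle is 75.20°.

75.2°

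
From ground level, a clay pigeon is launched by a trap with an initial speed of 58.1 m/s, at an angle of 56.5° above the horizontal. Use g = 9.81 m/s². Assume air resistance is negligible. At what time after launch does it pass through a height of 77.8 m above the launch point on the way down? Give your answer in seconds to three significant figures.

7.86 s

vₓ = 58.10 cos 56.5° = 32.07 m/s; v_y0 = 58.10 sin 56.5° = 48.45 m/s.
Height y(t) = 48.45 t − 4.905 t² = 77.8 gives 4.905 t² − 48.45 t + 77.8 = 0.
Quadratic formula: t = (48.45 ± √820.85) / 9.81 = (48.45 ± 28.65) / 9.81 → t = 2.018 s or 7.859 s.
The descending-branch root is 7.859 s.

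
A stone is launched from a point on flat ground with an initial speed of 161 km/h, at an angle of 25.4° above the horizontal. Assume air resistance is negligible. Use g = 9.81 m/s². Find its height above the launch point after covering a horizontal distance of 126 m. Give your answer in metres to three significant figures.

Convert: 161 km/h = 161/3.6 = 44.72 m/s.
vₓ = 44.72 cos 25.4° = 40.40 m/s; v_y0 = 44.72 sin 25.4° = 19.18 m/s.
Time to reach x = 126 m: t = x/vₓ = 126/40.40 = 3.119 s.
Height: y = v_y0 t − ½ g t² = 19.18 × 3.119 − 4.905 × 3.119² = 59.83 − 47.71 = 12.12 m.

12.1 m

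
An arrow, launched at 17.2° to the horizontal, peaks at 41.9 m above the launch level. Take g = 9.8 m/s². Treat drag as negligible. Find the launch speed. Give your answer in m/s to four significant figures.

96.91 m/s

At the peak v_y = 0, so v_y0 = √(2gH) = √(2 × 9.80 × 41.9) = 28.66 m/s.
v_y0 = v₀ sin θ ⇒ v₀ = 28.66 / sin 17.2° = 96.91 m/s.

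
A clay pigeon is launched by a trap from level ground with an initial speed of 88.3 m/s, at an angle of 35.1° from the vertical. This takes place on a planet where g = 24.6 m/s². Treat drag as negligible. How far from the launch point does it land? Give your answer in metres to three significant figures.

Horizontal component vₓ = 88.30 sin 35.1° = 50.77 m/s; vertical v_y0 = 88.30 cos 35.1° = 72.24 m/s.
Flight time T = 2 v_y0 / g = 5.873 s.
Range: R = vₓ T = 50.77 × 5.873 = 298.2 m.

298 m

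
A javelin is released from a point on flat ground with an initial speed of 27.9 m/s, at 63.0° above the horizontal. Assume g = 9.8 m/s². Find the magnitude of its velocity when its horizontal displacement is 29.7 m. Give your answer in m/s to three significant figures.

Horizontal component vₓ = 27.90 cos 63.0° = 12.67 m/s; vertical v_y0 = 27.90 sin 63.0° = 24.86 m/s.
Time to reach x = 29.7 m: t = x/vₓ = 29.7/12.67 = 2.345 s.
Vertical velocity there: v_y = v_y0 − g t = 24.86 − 9.80 × 2.345 = 1.880 m/s.
Speed: √(vₓ² + v_y²) = √(12.67² + 1.880²) = 12.81 m/s.

12.8 m/s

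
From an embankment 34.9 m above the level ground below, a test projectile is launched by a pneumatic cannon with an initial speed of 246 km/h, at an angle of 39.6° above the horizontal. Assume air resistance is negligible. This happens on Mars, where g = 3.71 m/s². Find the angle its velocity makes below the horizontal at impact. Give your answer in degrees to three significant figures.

41.4°

Convert: 246 km/h = 246/3.6 = 68.33 m/s.
vₓ = 68.33 cos 39.6° = 52.65 m/s; v_y0 = 68.33 sin 39.6° = 43.56 m/s.
The projectile lands when y = 34.9 + (43.56) t − ½·3.71·t² = 0. Positive root: t = (43.56 + √(43.56² + 2·3.71·34.9)) / 3.71 = (43.56 + 46.43) / 3.71 = 24.26 s.
At impact: v_y = v_y0 − g t = −46.43 m/s; vₓ = 52.65 m/s.
Angle below horizontal: arctan(|v_y|/vₓ) = arctan(46.43/52.65) = 41.41°.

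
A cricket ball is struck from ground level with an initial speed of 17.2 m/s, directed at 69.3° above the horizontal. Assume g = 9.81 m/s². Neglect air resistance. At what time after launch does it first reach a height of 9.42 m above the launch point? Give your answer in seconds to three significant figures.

0.763 s

Components: vₓ = 17.20 cos 69.3° = 6.080 m/s, v_y0 = 17.20 sin 69.3° = 16.09 m/s.
Require v_y0 t − ½ g t² = 9.42, i.e. 4.905 t² − 16.09 t + 9.42 = 0.
Quadratic formula: t = (16.09 ± √74.056) / 9.81 = (16.09 ± 8.606) / 9.81 → t = 0.7629 s or 2.517 s.
The first (ascending) time is 0.7629 s.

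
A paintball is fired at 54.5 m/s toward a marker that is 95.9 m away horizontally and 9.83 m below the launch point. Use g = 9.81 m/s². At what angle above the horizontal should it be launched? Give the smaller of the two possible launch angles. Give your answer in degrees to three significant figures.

Trajectory: y = x tanθ − g x² (1 + tan²θ)/(2v₀²). With x = 95.9, y = −9.83, v₀ = 54.5, g = 9.81:
15.19 tan²θ − 95.9 tanθ + (5.357) = 0.
tanθ = [95.9 ± √(95.9² − 4 × 15.19 × (5.357))] / (2 × 15.19) = (95.9 ± 94.19) / 30.37, giving tanθ = 0.05637 or 6.258.
θ = 3.226° or 80.92°; the smaller is 3.226°.

3.23°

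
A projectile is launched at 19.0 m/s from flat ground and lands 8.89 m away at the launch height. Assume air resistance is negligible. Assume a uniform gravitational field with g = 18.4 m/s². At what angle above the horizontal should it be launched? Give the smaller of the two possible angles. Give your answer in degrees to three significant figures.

From R = (v₀²/g) sin 2θ: sin 2θ = 18.4 × 8.89 / 361.00 = 0.4531.
2θ = 26.94° or 180° − 26.94° = 153.1°, so θ = 13.47° or 76.53°.
The smaller angle is 13.47°.

13.5°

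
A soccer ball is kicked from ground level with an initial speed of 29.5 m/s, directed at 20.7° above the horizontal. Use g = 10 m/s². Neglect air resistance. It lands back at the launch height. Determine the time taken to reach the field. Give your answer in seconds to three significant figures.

2.09 s

Components: vₓ = 29.50 cos 20.7° = 27.60 m/s, v_y0 = 29.50 sin 20.7° = 10.43 m/s.
It returns to y = 0 when t = 2 v_y0 / g = 2(10.43)/10.0 = 2.086 s.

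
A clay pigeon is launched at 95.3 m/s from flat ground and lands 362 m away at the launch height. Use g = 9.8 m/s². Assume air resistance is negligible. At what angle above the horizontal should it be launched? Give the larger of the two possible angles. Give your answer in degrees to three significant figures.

R = v₀² sin 2θ / g gives sin 2θ = gR/v₀² = 9.80·362/95.3² = 0.3906.
2θ = 22.99° or 180° − 22.99° = 157.0°, so θ = 11.50° or 78.50°.
The larger angle is 78.50°.

78.5°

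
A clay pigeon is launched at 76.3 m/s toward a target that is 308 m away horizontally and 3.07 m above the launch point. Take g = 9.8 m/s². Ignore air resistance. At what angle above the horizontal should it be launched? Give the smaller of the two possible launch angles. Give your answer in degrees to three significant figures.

Trajectory: y = x tanθ − g x² (1 + tan²θ)/(2v₀²). With x = 308, y = 3.07, v₀ = 76.3, g = 9.80:
79.85 tan²θ − 308 tanθ + (82.92) = 0.
tanθ = [308 ± √(308² − 4 × 79.85 × (82.92))] / (2 × 79.85) = (308 ± 261.5) / 159.7, giving tanθ = 0.2912 or 3.566.
θ = 16.23° or 74.34°; the smaller is 16.23°.

16.2°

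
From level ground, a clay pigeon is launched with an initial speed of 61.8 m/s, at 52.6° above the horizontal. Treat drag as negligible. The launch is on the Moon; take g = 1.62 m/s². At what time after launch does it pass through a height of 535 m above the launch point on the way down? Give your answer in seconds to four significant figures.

Resolve: vₓ = 61.80 cos 52.6° = 37.54 m/s and v_y0 = 61.80 sin 52.6° = 49.09 m/s.
Require v_y0 t − ½ g t² = 535, i.e. 0.8100 t² − 49.09 t + 535 = 0.
Quadratic formula: t = (49.09 ± √676.90) / 1.62 = (49.09 ± 26.02) / 1.62 → t = 14.25 s or 46.37 s.
The descending-branch root is 46.37 s.

46.37 s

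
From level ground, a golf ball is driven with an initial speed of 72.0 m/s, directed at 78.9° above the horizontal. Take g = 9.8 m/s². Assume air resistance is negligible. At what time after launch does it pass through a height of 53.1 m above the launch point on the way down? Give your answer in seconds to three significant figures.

Horizontal component vₓ = 72.00 cos 78.9° = 13.86 m/s; vertical v_y0 = 72.00 sin 78.9° = 70.65 m/s.
Require v_y0 t − ½ g t² = 53.1, i.e. 4.900 t² − 70.65 t + 53.1 = 0.
Quadratic formula: t = (70.65 ± √3951.1) / 9.80 = (70.65 ± 62.86) / 9.80 → t = 0.7954 s or 13.62 s.
The descending-branch root is 13.62 s.

13.6 s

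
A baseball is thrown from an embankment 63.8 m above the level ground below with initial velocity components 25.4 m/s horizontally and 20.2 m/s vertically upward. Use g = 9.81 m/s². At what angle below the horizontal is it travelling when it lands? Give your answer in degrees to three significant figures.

58.1°

With up positive and y = 0 at the ground: y(t) = 63.8 + (20.20) t − 4.905 t². Setting y = 0 and taking the positive root: t = [20.20 + √(20.20² + 2·9.81·63.8)] / 9.81 = (20.20 + 40.74) / 9.81 = 6.212 s.
At impact: v_y = v_y0 − g t = −40.74 m/s; vₓ = 25.40 m/s.
Angle below horizontal: arctan(|v_y|/vₓ) = arctan(40.74/25.40) = 58.06°.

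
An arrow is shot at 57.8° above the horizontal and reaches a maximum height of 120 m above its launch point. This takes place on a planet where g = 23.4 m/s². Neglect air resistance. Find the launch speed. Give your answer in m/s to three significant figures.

88.6 m/s

At the peak v_y = 0, so v_y0 = √(2gH) = √(2 × 23.4 × 120) = 74.94 m/s.
v_y0 = v₀ sin θ ⇒ v₀ = 74.94 / sin 57.8° = 88.56 m/s.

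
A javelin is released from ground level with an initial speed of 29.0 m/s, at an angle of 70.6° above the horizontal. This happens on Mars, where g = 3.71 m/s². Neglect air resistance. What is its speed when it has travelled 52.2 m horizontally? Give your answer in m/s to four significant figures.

12.06 m/s

Horizontal component vₓ = 29.00 cos 70.6° = 9.633 m/s; vertical v_y0 = 29.00 sin 70.6° = 27.35 m/s.
Time to reach x = 52.2 m: t = x/vₓ = 52.2/9.633 = 5.419 s.
Vertical velocity there: v_y = v_y0 − g t = 27.35 − 3.71 × 5.419 = 7.249 m/s.
Speed: √(vₓ² + v_y²) = √(9.633² + 7.249²) = 12.06 m/s.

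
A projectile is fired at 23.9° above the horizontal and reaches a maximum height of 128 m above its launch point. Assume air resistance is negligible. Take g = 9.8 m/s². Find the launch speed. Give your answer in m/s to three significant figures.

124 m/s

At the peak v_y = 0, so v_y0 = √(2gH) = √(2 × 9.80 × 128) = 50.09 m/s.
v_y0 = v₀ sin θ ⇒ v₀ = 50.09 / sin 23.9° = 123.6 m/s.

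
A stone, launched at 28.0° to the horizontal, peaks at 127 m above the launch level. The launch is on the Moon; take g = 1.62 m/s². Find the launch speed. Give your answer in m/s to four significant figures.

43.21 m/s

At the peak v_y = 0, so v_y0 = √(2gH) = √(2 × 1.62 × 127) = 20.28 m/s.
v_y0 = v₀ sin θ ⇒ v₀ = 20.28 / sin 28.0° = 43.21 m/s.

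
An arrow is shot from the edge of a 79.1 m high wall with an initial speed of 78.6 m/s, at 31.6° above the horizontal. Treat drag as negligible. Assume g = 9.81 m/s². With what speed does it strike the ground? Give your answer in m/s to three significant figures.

Horizontal component vₓ = 78.60 cos 31.6° = 66.95 m/s; vertical v_y0 = 78.60 sin 31.6° = 41.19 m/s.
With up positive and y = 0 at the ground: y(t) = 79.1 + (41.19) t − 4.905 t². Setting y = 0 and taking the positive root: t = [41.19 + √(41.19² + 2·9.81·79.1)] / 9.81 = (41.19 + 56.99) / 9.81 = 10.01 s.
Vertical velocity at impact: v_y = v_y0 − g t = 41.19 − 9.81 × 10.01 = −56.99 m/s.
Speed: |v| = √(vₓ² + v_y²) = √(66.95² + 56.99²) = 87.92 m/s.

87.9 m/s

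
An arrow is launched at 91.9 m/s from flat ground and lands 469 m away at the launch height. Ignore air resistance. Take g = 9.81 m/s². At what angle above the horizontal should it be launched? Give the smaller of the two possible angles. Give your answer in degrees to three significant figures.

16.5°

R = v₀² sin 2θ / g gives sin 2θ = gR/v₀² = 9.81·469/91.9² = 0.5448.
2θ = 33.01° or 180° − 33.01° = 147.0°, so θ = 16.50° or 73.50°.
The smaller angle is 16.50°.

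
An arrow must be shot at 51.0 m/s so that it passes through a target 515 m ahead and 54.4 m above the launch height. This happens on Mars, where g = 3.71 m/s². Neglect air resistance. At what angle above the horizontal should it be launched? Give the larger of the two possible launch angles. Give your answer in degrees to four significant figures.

Trajectory: y = x tanθ − g x² (1 + tan²θ)/(2v₀²). With x = 515, y = 54.4, v₀ = 51.0, g = 3.71:
189.2 tan²θ − 515 tanθ + (243.6) = 0.
tanθ = [515 ± √(515² − 4 × 189.2 × (243.6))] / (2 × 189.2) = (515 ± 284.5) / 378.3, giving tanθ = 0.6093 or 2.113.
θ = 31.35° or 64.68°; the larger is 64.68°.

64.68°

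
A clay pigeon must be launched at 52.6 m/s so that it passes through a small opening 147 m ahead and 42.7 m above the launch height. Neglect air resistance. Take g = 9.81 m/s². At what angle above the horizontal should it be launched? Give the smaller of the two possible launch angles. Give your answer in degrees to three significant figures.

Trajectory: y = x tanθ − g x² (1 + tan²θ)/(2v₀²). With x = 147, y = 42.7, v₀ = 52.6, g = 9.81:
38.31 tan²θ − 147 tanθ + (81.01) = 0.
tanθ = [147 ± √(147² − 4 × 38.31 × (81.01))] / (2 × 38.31) = (147 ± 95.89) / 76.62, giving tanθ = 0.6670 or 3.170.
θ = 33.70° or 72.49°; the smaller is 33.70°.

33.7°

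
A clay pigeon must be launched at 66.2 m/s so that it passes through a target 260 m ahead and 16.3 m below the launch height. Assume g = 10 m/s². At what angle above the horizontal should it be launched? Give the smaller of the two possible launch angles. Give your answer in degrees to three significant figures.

Trajectory: y = x tanθ − g x² (1 + tan²θ)/(2v₀²). With x = 260, y = −16.3, v₀ = 66.2, g = 10.0:
77.13 tan²θ − 260 tanθ + (60.83) = 0.
tanθ = [260 ± √(260² − 4 × 77.13 × (60.83))] / (2 × 77.13) = (260 ± 221.0) / 154.3, giving tanθ = 0.2529 or 3.118.
θ = 14.19° or 72.22°; the smaller is 14.19°.

14.2°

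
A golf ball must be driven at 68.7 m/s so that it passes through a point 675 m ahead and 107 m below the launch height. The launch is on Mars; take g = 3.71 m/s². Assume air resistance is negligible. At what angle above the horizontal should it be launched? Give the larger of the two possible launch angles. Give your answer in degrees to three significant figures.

Trajectory: y = x tanθ − g x² (1 + tan²θ)/(2v₀²). With x = 675, y = −107, v₀ = 68.7, g = 3.71:
179.1 tan²θ − 675 tanθ + (72.08) = 0.
tanθ = [675 ± √(675² − 4 × 179.1 × (72.08))] / (2 × 179.1) = (675 ± 635.6) / 358.2, giving tanθ = 0.1100 or 3.659.
θ = 6.277° or 74.72°; the larger is 74.72°.

74.7°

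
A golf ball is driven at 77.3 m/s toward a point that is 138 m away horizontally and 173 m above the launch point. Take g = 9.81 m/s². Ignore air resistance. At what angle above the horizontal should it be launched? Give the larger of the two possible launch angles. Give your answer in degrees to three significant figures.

82.0°

Trajectory: y = x tanθ − g x² (1 + tan²θ)/(2v₀²). With x = 138, y = 173, v₀ = 77.3, g = 9.81:
15.63 tan²θ − 138 tanθ + (188.6) = 0.
tanθ = [138 ± √(138² − 4 × 15.63 × (188.6))] / (2 × 15.63) = (138 ± 85.14) / 31.27, giving tanθ = 1.691 or 7.137.
θ = 59.40° or 82.02°; the larger is 82.02°.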